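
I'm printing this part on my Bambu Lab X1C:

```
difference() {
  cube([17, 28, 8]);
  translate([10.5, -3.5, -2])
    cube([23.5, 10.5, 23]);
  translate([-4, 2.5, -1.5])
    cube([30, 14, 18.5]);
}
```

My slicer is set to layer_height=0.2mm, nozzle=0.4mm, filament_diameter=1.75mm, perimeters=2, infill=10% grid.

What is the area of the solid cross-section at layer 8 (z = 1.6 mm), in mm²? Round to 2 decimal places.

221.75 mm²

At z = 1.6 mm: the cube is present — its section is the full 17×28 rectangle (area 476.00 mm²); the cube at (10.5, -3.5) (footprint 23.5×10.5) is included at this height (area 246.75 mm²); the cube at (-4, 2.5) is present — its section is the full 30×14 rectangle (area 420.00 mm²); After the difference (first − rest): starting from the 17×28 cube (476.00 mm²), the 23.5×10.5 cube at (10.5, -3.5) partially overlaps it — only the 45.50 mm² overlap (of its 246.75 mm²) is removed, clipping the outline; the 30×14 cube at (-4, 2.5) partially overlaps it — only the 208.75 mm² overlap (of its 420.00 mm²) is removed, clipping the outline — area = 221.75 mm². Overall, the cross-section has 2 separate islands. Net area = 221.75 mm².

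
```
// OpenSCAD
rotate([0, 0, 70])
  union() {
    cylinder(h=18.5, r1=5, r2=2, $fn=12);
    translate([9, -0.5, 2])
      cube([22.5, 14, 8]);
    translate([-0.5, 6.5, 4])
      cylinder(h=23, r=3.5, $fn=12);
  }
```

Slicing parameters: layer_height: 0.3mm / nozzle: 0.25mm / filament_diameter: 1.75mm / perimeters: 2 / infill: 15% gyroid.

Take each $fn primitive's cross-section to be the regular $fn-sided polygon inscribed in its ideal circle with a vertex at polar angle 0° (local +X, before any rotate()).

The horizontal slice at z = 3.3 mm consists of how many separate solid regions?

2

At z = 3.3 mm: the cone (r1=5→r2=2) has section circumradius 4.465 here — a regular 12-gon; the cube at (9, -0.5) is present — its section is the full 22.5×14 rectangle; the cylinder at (-0.5, 6.5) does not reach this height (z outside [4, 27]); Merging all regions: the 2 present regions are separate (no shared area or edge), so areas and boundary lengths simply add and each stays a separate island — 2 connected regions; (rotated 70° about Z; rotation is an isometry so areas/perimeters/island counts are preserved). The result has 2 disconnected regions.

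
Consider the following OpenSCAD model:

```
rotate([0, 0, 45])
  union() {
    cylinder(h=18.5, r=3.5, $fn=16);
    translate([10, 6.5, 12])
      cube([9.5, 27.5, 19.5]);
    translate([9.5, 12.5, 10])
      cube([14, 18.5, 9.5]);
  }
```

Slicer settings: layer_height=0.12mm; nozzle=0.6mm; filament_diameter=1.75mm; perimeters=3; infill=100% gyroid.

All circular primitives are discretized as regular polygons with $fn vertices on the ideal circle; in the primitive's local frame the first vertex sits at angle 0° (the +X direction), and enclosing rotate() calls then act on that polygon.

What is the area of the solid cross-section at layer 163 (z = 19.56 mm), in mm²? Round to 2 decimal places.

261.25 mm²

At z = 19.56 mm: the cylinder does not reach this height (z outside [0, 18.5]); the 9.5×27.5 cube at (10, 6.5) contributes its full rectangle (area 261.25 mm²); the cube at (9.5, 12.5) is absent (z outside [10, 19.5]); Taking the union: only the 9.5×27.5 cube at (10, 6.5) is present, so the union is just that shape — area = 261.25 mm²; (rotated 45° about Z; rotation is an isometry so areas/perimeters/island counts are preserved). Overall, the cross-section is a single solid region. Net area = 261.25 mm².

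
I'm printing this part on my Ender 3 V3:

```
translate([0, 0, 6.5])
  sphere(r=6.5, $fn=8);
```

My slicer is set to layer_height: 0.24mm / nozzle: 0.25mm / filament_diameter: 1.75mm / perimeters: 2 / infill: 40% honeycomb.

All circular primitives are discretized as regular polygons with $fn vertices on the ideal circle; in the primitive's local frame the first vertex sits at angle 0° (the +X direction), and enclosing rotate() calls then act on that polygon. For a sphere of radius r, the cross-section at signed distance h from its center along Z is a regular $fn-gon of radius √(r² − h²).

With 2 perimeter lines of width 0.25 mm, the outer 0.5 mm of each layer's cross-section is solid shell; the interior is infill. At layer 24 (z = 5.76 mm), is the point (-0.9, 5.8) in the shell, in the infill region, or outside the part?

At z = 5.76 mm: the sphere: section is a regular 8-gon, circumradius = √(r²−h²) = √(6.5²−0.74²) = 6.458. Overall, the cross-section is a single solid region. The nearest boundary edge runs (0.00, 6.46)→(-4.57, 4.57); distance from the point to it = 0.26 mm. The point is inside the cross-section, 0.26 mm from the nearest boundary — within the 0.5 mm shell band (2 × 0.25).

shell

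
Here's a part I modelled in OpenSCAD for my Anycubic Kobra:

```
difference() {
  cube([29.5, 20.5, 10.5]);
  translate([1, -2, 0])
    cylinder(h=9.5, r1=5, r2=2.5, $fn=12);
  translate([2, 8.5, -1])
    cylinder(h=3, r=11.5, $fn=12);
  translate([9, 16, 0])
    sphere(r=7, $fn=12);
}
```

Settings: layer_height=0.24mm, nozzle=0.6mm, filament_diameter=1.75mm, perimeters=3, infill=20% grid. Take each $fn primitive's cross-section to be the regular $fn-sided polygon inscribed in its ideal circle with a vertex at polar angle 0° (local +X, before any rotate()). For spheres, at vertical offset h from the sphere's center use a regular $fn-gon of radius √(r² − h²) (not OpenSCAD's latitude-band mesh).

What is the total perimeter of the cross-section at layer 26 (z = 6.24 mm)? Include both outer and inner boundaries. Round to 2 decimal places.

119.08 mm

At z = 6.24 mm: the cube is present — its section is the full 29.5×20.5 rectangle (perimeter 100.00 mm); the cone at (1, -2) (r1=5→r2=2.5) has section circumradius 3.358 here — a regular 12-gon (perimeter = 2·12·3.358·sin(180°/12) = 20.86 mm); the cylinder at (2, 8.5) is absent (z outside [-1, 2]); the r=7 sphere at (9, 16) slices to a regular 12-gon of circumradius 3.172 (√(r²−h²) with h=6.24 from center) (perimeter = 2·12·3.172·sin(180°/12) = 19.70 mm); After the difference (first − rest): starting from the 29.5×20.5 cube, the cone at (1, -2) partially overlaps it — only the 3.54 mm² overlap (of its 33.83 mm²) is removed, clipping the outline; the r=7 sphere at (9, 16) lies wholly inside it (removes its full 30.19 mm² and its 19.70 mm outline becomes a hole wall) — boundary (outer + 1 inner loop) = 119.08 mm. Overall, the cross-section is one region with 1 hole. Total boundary length (outer + inner) = 119.08 mm.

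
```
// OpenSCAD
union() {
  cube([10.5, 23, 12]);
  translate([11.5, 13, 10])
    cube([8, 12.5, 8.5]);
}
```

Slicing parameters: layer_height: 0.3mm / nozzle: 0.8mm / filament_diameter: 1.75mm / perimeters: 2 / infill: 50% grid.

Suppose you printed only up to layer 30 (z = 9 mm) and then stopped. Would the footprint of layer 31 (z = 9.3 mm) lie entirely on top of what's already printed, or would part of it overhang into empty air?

Compare the two slices. At z = 9: the cube is present — its section is the full 10.5×23 rectangle (area 241.50 mm²); the cube at (11.5, 13) is absent (z outside [10, 18.5]); Merging all regions: only the 10.5×23 cube is present, so the union is just that shape — area = 241.50 mm². At z = 9.3: the 10.5×23 cube contributes its full rectangle (area 241.50 mm²); the cube at (11.5, 13) is absent (z outside [10, 18.5]); Merging all regions: only the 10.5×23 cube is present, so the union is just that shape — area = 241.50 mm². Checking containment: the cross-section at z = 9.3 is a subset of the cross-section at z = 9.

entirely on top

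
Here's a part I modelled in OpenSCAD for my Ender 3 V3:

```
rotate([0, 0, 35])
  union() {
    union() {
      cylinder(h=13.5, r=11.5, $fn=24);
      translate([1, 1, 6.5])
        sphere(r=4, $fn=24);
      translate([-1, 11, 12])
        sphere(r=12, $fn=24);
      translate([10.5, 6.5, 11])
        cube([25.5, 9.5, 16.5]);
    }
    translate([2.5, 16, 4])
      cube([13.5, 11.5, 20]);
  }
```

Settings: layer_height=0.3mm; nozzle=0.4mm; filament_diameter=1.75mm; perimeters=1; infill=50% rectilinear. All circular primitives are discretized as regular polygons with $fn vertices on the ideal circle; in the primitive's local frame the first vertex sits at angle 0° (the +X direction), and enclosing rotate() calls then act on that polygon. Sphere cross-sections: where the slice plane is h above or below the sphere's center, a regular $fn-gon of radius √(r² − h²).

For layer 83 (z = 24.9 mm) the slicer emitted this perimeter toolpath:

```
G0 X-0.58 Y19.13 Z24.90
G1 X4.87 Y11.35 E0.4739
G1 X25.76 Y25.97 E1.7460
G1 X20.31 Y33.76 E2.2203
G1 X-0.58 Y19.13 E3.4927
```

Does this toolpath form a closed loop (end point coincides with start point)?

Start point (G0): (-0.58, 19.13). End point (last G1): the path returns to the start — closed.

yes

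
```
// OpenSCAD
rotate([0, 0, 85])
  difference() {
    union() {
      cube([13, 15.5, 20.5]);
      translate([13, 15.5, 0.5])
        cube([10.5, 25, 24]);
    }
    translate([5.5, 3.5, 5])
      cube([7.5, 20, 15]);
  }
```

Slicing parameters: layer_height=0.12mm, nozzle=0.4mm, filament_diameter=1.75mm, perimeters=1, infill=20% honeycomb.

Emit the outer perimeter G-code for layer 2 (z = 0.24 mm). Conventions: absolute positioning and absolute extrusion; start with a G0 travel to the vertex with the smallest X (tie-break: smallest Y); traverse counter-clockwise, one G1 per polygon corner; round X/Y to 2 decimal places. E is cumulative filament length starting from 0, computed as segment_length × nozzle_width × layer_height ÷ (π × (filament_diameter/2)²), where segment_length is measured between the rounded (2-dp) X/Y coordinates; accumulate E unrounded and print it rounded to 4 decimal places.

At z = 0.24 mm: the 13×15.5 cube contributes its full rectangle; the cube at (13, 15.5) is absent (z outside [0.5, 24.5]); Merging all regions: only the 13×15.5 cube is present, so the union is just that shape — 1 connected region; the cube at (5.5, 3.5) is absent (z outside [5, 20]); Subtracting the remaining from the first: none of the subtracted shapes is present at this height, so that combined region is unchanged — 1 connected region; (whole slice rotated 85° about Z — lengths, areas and connectivity unchanged). The outline is a single polygon with 4 vertices. Extrusion per mm of travel: 0.4 × 0.12 / (π × 0.875²) = 0.019956. Accumulating E over each segment gives final E = 1.1374.

G0 X-15.44 Y1.35 Z0.24
G1 X0.00 Y0.00 E0.3093
G1 X1.13 Y12.95 E0.5687
G1 X-14.31 Y14.30 E0.8780
G1 X-15.44 Y1.35 E1.1374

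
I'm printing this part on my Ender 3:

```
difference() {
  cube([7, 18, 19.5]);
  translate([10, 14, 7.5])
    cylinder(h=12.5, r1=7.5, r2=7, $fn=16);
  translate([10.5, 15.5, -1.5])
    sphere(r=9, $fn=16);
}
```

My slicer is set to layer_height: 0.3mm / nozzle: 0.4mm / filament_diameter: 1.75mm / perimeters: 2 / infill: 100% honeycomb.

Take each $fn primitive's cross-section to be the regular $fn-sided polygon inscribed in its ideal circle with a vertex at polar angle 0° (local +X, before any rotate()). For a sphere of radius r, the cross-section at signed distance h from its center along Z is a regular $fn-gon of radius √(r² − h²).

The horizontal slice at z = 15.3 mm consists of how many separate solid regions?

At z = 15.3 mm: the cube (footprint 7×18) is included at this height; the cone at (10, 14) (r1=7.5→r2=7) has section circumradius 7.188 here — a regular 16-gon; the sphere at (10.5, 15.5) is absent (|z−center|=16.800 > r=9); Subtracting the remaining from the first: starting from the 7×18 cube, the cone at (10, 14) partially overlaps it — only the 33.68 mm² overlap (of its 158.18 mm²) is removed, clipping the outline — 1 connected region. The result has 1 disconnected region.

1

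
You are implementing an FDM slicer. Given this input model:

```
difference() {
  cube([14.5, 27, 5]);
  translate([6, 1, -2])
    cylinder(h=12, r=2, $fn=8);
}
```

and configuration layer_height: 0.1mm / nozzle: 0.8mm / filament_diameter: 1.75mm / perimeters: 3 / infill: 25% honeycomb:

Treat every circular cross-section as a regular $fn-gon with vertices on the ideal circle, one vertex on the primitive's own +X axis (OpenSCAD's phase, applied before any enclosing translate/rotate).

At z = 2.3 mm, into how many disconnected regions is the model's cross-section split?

1

At z = 2.3 mm: the cube is present — its section is the full 14.5×27 rectangle; the cylinder at (6, 1): section is a regular 8-gon, circumradius r=2; Taking the first minus the rest: starting from the 14.5×27 cube, the r=2 cylinder at (6, 1) partially overlaps it — only the 9.24 mm² overlap (of its 11.31 mm²) is removed, clipping the outline — 1 connected region. The result has 1 disconnected region.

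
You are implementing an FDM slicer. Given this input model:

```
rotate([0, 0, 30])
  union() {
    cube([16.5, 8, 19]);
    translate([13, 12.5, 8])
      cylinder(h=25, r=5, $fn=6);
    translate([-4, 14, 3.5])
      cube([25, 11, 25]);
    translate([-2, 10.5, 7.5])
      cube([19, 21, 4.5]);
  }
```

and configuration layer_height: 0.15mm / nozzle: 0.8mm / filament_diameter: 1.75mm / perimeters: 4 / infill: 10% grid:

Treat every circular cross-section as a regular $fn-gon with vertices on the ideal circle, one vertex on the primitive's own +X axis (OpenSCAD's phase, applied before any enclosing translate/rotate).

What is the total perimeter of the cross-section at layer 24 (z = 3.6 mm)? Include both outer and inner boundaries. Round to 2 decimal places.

121.00 mm

At z = 3.6 mm: the cube is present — its section is the full 16.5×8 rectangle (perimeter 49.00 mm); the cylinder at (13, 12.5) is not intersected at this z (z outside [8, 33]); the 25×11 cube at (-4, 14) contributes its full rectangle (perimeter 72.00 mm); the cube at (-2, 10.5) is absent (z outside [7.5, 12]); Combining (union): the 2 present regions are separate (no shared area or edge), so areas and boundary lengths simply add and each stays a separate island — boundary = 121.00 mm; (rotated 30° about Z; rotation is an isometry so areas/perimeters/island counts are preserved). Overall, the cross-section has 2 separate islands. Total boundary length (outer) = 121.00 mm.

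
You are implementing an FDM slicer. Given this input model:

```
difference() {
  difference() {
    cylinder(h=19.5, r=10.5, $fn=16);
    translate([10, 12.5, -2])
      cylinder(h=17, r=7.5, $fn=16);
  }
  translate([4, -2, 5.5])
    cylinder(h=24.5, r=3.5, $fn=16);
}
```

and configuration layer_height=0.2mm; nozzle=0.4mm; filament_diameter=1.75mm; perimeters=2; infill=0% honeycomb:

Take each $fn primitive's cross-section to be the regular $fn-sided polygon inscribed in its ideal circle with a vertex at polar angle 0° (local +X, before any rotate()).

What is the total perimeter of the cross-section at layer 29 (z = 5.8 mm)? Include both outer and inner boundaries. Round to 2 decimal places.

87.56 mm

At z = 5.8 mm: the r=10.5 cylinder contributes a regular 16-gon of circumradius 10.5 (perimeter = 2·16·10.500·sin(180°/16) = 65.55 mm); the r=7.5 cylinder at (10, 12.5) contributes a regular 16-gon of circumradius 7.5 (perimeter = 2·16·7.500·sin(180°/16) = 46.82 mm); After the difference (first − rest): starting from the r=10.5 cylinder, the r=7.5 cylinder at (10, 12.5) partially overlaps it — only the 9.02 mm² overlap (of its 172.21 mm²) is removed, clipping the outline — boundary = 65.71 mm; the r=3.5 cylinder at (4, -2) contributes a regular 16-gon of circumradius 3.5 (perimeter = 2·16·3.500·sin(180°/16) = 21.85 mm); After the difference (first − rest): starting from that combined region, the r=3.5 cylinder at (4, -2) lies wholly inside it (removes its full 37.50 mm² and its 21.85 mm outline becomes a hole wall) — boundary (outer + 1 inner loop) = 87.56 mm. Overall, the cross-section is one region with 1 hole. Total boundary length (outer + inner) = 87.56 mm.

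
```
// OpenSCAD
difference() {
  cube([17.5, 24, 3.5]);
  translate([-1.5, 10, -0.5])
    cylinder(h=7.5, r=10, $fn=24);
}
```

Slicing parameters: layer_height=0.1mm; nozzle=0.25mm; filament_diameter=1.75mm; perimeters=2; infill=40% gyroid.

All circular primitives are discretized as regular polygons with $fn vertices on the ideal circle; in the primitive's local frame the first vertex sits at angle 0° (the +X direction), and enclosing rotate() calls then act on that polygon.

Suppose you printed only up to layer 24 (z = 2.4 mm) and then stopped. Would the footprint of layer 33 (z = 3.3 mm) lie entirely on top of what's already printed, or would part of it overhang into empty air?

Compare the two slices. At z = 2.4: the 17.5×24 cube contributes its full rectangle (area 420.00 mm²); the r=10 cylinder at (-1.5, 10) contributes a regular 24-gon of circumradius 10 (area = (24/2)·10.000²·sin(360°/24) = 310.58 mm²); Subtracting the remaining from the first: starting from the 17.5×24 cube (420.00 mm²), the r=10 cylinder at (-1.5, 10) partially overlaps it — only the 125.59 mm² overlap (of its 310.58 mm²) is removed, clipping the outline — area = 294.41 mm². At z = 3.3: the cube (footprint 17.5×24) is included at this height (area 420.00 mm²); the r=10 cylinder at (-1.5, 10) contributes a regular 24-gon of circumradius 10 (area = (24/2)·10.000²·sin(360°/24) = 310.58 mm²); After the difference (first − rest): starting from the 17.5×24 cube (420.00 mm²), the r=10 cylinder at (-1.5, 10) partially overlaps it — only the 125.59 mm² overlap (of its 310.58 mm²) is removed, clipping the outline — area = 294.41 mm². Checking containment: the cross-section at z = 3.3 is a subset of the cross-section at z = 2.4.

entirely on top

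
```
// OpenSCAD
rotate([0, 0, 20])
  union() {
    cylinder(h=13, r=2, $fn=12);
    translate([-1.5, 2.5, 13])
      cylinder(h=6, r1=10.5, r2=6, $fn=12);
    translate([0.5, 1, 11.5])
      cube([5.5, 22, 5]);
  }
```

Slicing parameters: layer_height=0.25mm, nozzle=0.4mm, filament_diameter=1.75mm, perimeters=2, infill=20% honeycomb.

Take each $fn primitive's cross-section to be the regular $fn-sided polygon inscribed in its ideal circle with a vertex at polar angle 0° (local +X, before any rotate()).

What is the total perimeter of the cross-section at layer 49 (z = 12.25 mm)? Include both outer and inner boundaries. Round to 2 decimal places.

63.77 mm

At z = 12.25 mm: the cylinder: section is a regular 12-gon, circumradius r=2 (perimeter = 2·12·2.000·sin(180°/12) = 12.42 mm); the cone at (-1.5, 2.5) is absent (z outside [13, 19]); the 5.5×22 cube at (0.5, 1) contributes its full rectangle (perimeter 55.00 mm); Taking the union: the regions partially overlap (shared area 0.67 mm²), so the edge portions inside another operand are dropped and the merged outline is re-measured after clipping — boundary = 63.77 mm; (rotated 20° about Z; rotation is an isometry so areas/perimeters/island counts are preserved). Overall, the cross-section is a single solid region. Total boundary length (outer) = 63.77 mm.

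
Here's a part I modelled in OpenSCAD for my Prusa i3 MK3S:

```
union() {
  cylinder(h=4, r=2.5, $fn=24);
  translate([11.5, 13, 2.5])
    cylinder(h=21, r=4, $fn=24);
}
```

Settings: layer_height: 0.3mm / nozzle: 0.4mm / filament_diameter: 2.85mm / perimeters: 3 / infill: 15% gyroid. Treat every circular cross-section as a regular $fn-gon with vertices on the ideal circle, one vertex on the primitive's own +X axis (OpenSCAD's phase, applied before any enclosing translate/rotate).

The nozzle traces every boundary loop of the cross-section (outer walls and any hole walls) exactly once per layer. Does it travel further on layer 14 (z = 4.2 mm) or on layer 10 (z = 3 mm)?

layer 10 (z = 3 mm)

Layer 14 (z = 4.2): the cylinder is absent (z outside [0, 4]); the cylinder at (11.5, 13): section is a regular 24-gon, circumradius r=4 (perimeter = 2·24·4.000·sin(180°/24) = 25.06 mm); Combining (union): only the r=4 cylinder at (11.5, 13) is present, so the union is just that shape — boundary = 25.06 mm. So its perimeter = 25.06 mm. Layer 10 (z = 3): the cylinder: section is a regular 24-gon, circumradius r=2.5 (perimeter = 2·24·2.500·sin(180°/24) = 15.66 mm); the cylinder at (11.5, 13): section is a regular 24-gon, circumradius r=4 (perimeter = 2·24·4.000·sin(180°/24) = 25.06 mm); Merging all regions: the 2 present regions are separate (no shared area or edge), so areas and boundary lengths simply add and each stays a separate island — boundary = 40.72 mm. So its perimeter = 40.72 mm. Layer 10 is larger (40.72 vs 25.06 mm).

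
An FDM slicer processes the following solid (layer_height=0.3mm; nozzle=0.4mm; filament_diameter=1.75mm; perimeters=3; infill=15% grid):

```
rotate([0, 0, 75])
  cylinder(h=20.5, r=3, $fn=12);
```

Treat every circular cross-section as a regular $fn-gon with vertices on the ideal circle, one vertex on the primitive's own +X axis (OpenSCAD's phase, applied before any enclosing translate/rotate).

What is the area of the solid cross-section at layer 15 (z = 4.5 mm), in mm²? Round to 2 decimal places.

At z = 4.5 mm: the r=3 cylinder contributes a regular 12-gon of circumradius 3 (area = (12/2)·3.000²·sin(360°/12) = 27.00 mm²); (whole slice rotated 75° about Z — lengths, areas and connectivity unchanged). Overall, the cross-section is a single solid region. Net area = 27.00 mm².

27.00 mm²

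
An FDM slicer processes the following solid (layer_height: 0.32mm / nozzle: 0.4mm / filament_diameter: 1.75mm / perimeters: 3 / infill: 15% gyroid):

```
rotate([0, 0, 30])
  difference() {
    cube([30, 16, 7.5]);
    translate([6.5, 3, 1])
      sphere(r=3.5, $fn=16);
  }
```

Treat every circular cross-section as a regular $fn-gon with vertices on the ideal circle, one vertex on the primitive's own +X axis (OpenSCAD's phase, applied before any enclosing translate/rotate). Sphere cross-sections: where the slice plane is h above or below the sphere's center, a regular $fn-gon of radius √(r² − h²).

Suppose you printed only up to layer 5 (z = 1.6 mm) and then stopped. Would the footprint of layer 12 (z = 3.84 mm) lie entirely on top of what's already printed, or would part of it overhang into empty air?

Compare the two slices. At z = 1.6: the 30×16 cube contributes its full rectangle (area 480.00 mm²); the r=3.5 sphere at (6.5, 3) slices to a regular 16-gon of circumradius 3.448 (√(r²−h²) with h=0.6 from center) (area = (16/2)·3.448²·sin(360°/16) = 36.40 mm²); Subtracting the remaining from the first: starting from the 30×16 cube (480.00 mm²), the r=3.5 sphere at (6.5, 3) partially overlaps it — only the 35.51 mm² overlap (of its 36.40 mm²) is removed, clipping the outline — area = 444.49 mm²; (rotated 30° about Z; rotation is an isometry so areas/perimeters/island counts are preserved). At z = 3.84: the 30×16 cube contributes its full rectangle (area 480.00 mm²); the sphere at (6.5, 3): section is a regular 16-gon, circumradius = √(r²−h²) = √(3.5²−2.84²) = 2.046 (area = (16/2)·2.046²·sin(360°/16) = 12.81 mm²); After the difference (first − rest): starting from the 30×16 cube (480.00 mm²), the r=3.5 sphere at (6.5, 3) lies wholly inside it (removes its full 12.81 mm² and its 12.77 mm outline becomes a hole wall) — area = 467.19 mm²; (whole slice rotated 30° about Z — lengths, areas and connectivity unchanged). Checking containment: at z = 3.84 the cross-section extends beyond the z = 1.6 cross-section by about 22.70 mm².

part overhangs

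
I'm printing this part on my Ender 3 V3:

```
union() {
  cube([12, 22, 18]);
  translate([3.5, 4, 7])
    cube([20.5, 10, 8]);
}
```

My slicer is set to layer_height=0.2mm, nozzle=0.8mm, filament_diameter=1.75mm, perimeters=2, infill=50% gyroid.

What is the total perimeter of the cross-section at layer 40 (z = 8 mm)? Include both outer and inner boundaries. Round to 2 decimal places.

92.00 mm

At z = 8 mm: the cube is present — its section is the full 12×22 rectangle (perimeter 68.00 mm); the cube at (3.5, 4) is present — its section is the full 20.5×10 rectangle (perimeter 61.00 mm); Taking the union: the regions partially overlap (shared area 85.00 mm²), so the edge portions inside another operand are dropped and the merged outline is re-measured after clipping — boundary = 92.00 mm. Overall, the cross-section is a single solid region. Total boundary length (outer) = 92.00 mm.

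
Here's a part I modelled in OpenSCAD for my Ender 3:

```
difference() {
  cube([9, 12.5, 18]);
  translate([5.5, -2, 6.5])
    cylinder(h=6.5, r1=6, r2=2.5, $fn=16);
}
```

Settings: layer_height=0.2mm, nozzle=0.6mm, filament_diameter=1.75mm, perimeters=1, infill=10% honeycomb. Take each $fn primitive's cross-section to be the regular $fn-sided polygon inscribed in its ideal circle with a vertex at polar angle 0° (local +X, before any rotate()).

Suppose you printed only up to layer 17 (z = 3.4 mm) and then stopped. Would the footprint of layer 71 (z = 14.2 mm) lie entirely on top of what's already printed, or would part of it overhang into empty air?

Compare the two slices. At z = 3.4: the 9×12.5 cube contributes its full rectangle (area 112.50 mm²); the cone at (5.5, -2) is absent (z outside [6.5, 13]); After the difference (first − rest): none of the subtracted shapes is present at this height, so the 9×12.5 cube is unchanged — area = 112.50 mm². At z = 14.2: the 9×12.5 cube contributes its full rectangle (area 112.50 mm²); the cone at (5.5, -2) is not intersected at this z (z outside [6.5, 13]); After the difference (first − rest): none of the subtracted shapes is present at this height, so the 9×12.5 cube is unchanged — area = 112.50 mm². Checking containment: the cross-section at z = 14.2 is a subset of the cross-section at z = 3.4.

entirely on top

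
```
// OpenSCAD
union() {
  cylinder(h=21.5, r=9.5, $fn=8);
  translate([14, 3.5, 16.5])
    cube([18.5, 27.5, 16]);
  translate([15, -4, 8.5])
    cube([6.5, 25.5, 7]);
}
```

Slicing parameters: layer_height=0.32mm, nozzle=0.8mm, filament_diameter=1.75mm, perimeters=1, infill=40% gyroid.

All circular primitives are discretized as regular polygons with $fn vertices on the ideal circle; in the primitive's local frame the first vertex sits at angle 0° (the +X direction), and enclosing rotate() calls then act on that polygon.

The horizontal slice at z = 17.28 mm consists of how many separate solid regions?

At z = 17.28 mm: the cylinder: section is a regular 8-gon, circumradius r=9.5; the cube at (14, 3.5) (footprint 18.5×27.5) is included at this height; the cube at (15, -4) does not reach this height (z outside [8.5, 15.5]); Merging all regions: the 2 present regions are separate (no shared area or edge), so areas and boundary lengths simply add and each stays a separate island — 2 connected regions. The result has 2 disconnected regions.

2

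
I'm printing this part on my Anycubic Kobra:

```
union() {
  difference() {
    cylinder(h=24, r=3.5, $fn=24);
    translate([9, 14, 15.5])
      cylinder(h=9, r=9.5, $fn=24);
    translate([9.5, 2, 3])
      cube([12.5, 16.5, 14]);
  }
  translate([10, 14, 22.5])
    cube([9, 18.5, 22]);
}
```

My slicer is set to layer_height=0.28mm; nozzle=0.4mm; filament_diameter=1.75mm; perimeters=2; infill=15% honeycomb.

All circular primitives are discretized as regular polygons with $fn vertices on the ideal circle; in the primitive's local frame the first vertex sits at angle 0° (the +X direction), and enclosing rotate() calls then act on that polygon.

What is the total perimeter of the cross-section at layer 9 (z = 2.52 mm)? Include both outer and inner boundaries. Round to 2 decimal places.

21.93 mm

At z = 2.52 mm: the r=3.5 cylinder gives a regular 24-gon of circumradius 3.5 (constant along its height) (perimeter = 2·24·3.500·sin(180°/24) = 21.93 mm); the cylinder at (9, 14) is not intersected at this z (z outside [15.5, 24.5]); the cube at (9.5, 2) does not reach this height (z outside [3, 17]); After the difference (first − rest): none of the subtracted shapes is present at this height, so the r=3.5 cylinder is unchanged — boundary = 21.93 mm; the cube at (10, 14) is not intersected at this z (z outside [22.5, 44.5]); Combining (union): only that combined region is present, so the union is just that shape — boundary = 21.93 mm. Overall, the cross-section is a single solid region. Total boundary length (outer) = 21.93 mm.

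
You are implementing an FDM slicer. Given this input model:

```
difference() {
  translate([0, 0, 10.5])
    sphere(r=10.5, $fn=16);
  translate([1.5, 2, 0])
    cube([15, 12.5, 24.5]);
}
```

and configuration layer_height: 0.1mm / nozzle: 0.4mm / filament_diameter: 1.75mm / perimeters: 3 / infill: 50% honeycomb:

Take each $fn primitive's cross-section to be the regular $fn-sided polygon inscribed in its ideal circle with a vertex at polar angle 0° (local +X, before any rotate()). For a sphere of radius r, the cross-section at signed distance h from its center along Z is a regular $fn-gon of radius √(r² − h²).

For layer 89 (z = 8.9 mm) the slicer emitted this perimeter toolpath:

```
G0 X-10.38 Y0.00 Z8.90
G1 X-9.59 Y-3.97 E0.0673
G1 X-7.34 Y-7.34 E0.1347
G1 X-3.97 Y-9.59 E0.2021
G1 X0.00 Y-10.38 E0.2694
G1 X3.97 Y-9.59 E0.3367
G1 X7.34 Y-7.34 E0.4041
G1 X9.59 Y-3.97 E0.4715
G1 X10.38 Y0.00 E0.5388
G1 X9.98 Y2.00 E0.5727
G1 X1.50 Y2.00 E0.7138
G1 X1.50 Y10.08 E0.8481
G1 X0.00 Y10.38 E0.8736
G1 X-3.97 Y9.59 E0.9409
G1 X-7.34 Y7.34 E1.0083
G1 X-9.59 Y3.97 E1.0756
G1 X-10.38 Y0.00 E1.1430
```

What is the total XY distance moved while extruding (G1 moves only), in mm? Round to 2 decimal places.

68.73 mm

Sum the Euclidean lengths of each G1 segment: total = 68.73 mm.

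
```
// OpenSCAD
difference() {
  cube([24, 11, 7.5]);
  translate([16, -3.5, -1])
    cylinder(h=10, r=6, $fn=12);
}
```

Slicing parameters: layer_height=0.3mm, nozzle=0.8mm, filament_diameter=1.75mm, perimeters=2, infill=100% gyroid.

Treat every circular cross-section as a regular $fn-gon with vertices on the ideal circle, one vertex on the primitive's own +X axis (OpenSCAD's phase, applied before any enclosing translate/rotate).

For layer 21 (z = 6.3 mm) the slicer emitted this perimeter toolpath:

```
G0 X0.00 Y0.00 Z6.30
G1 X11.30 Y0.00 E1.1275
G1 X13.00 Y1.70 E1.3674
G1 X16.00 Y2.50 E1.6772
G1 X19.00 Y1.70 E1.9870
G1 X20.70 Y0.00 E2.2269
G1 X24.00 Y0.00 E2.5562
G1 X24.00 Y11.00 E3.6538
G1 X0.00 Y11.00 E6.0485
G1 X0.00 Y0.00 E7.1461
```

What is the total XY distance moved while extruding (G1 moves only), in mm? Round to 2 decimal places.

71.62 mm

Sum the Euclidean lengths of each G1 segment: total = 71.62 mm.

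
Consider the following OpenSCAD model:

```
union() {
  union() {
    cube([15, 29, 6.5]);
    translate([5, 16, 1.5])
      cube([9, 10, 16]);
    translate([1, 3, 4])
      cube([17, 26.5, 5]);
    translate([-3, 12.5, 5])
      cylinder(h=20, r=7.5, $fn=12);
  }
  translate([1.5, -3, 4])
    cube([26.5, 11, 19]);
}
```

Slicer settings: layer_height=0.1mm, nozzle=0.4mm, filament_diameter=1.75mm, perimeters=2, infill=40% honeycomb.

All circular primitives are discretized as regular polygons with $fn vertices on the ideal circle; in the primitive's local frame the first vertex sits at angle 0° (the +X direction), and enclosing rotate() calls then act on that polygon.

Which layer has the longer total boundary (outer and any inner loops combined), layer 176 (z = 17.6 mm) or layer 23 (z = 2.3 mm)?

layer 176 (z = 17.6 mm)

Layer 176 (z = 17.6): the cube does not reach this height (z outside [0, 6.5]); the cube at (5, 16) is not intersected at this z (z outside [1.5, 17.5]); the cube at (1, 3) is not intersected at this z (z outside [4, 9]); the r=7.5 cylinder at (-3, 12.5) contributes a regular 12-gon of circumradius 7.5 (perimeter = 2·12·7.500·sin(180°/12) = 46.59 mm); Merging all regions: only the r=7.5 cylinder at (-3, 12.5) is present, so the union is just that shape — boundary = 46.59 mm; the cube at (1.5, -3) (footprint 26.5×11) is included at this height (perimeter 75.00 mm); Combining (union): the regions partially overlap (shared area 0.78 mm²), so the edge portions inside another operand are dropped and the merged outline is re-measured after clipping — boundary = 117.34 mm. So its perimeter = 117.34 mm. Layer 23 (z = 2.3): the cube is present — its section is the full 15×29 rectangle (perimeter 88.00 mm); the cube at (5, 16) is present — its section is the full 9×10 rectangle (perimeter 38.00 mm); the cube at (1, 3) is not intersected at this z (z outside [4, 9]); the cylinder at (-3, 12.5) is not intersected at this z (z outside [5, 25]); Combining (union): the 9×10 cube at (5, 16) lies entirely inside the 15×29 cube, so the union is just the 15×29 cube — boundary = 88.00 mm; the cube at (1.5, -3) does not reach this height (z outside [4, 23]); Combining (union): only that combined region is present, so the union is just that shape — boundary = 88.00 mm. So its perimeter = 88.00 mm. Layer 176 is larger (117.34 vs 88.00 mm).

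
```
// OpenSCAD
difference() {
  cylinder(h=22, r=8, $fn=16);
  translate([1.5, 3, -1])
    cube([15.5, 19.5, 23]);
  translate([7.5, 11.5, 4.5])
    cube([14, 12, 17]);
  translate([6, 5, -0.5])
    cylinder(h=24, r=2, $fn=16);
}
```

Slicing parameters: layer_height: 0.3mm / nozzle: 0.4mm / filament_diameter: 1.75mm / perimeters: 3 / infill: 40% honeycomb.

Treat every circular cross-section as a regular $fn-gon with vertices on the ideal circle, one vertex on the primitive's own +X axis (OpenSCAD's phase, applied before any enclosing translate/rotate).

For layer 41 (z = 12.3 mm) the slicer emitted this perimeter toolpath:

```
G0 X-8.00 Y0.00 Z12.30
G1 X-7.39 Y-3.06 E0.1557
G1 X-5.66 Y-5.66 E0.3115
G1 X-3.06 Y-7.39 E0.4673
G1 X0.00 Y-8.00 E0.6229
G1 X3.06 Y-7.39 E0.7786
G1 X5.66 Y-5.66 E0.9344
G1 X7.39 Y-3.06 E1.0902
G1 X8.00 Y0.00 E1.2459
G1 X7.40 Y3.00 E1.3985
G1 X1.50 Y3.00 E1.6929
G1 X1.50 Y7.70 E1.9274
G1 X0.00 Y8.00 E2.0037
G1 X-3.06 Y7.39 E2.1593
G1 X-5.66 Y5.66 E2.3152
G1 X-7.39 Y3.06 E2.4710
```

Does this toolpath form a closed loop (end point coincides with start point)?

no

Start point (G0): (-8.00, 0.00). End point (last G1): the path does not return to the start — open.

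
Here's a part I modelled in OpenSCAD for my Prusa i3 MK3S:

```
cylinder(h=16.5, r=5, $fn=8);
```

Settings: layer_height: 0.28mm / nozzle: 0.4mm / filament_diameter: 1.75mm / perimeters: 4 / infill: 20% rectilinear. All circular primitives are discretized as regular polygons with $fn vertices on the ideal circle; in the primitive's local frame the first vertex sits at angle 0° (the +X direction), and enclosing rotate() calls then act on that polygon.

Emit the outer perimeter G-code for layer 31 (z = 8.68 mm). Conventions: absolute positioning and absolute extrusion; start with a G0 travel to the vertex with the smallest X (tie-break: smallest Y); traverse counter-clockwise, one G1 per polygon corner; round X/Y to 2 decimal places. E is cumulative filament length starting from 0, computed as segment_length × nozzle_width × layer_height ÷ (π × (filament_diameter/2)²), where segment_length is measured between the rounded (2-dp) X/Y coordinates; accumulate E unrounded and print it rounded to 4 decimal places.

G0 X-5.00 Y0.00 Z8.68
G1 X-3.54 Y-3.54 E0.1783
G1 X0.00 Y-5.00 E0.3566
G1 X3.54 Y-3.54 E0.5349
G1 X5.00 Y0.00 E0.7132
G1 X3.54 Y3.54 E0.8915
G1 X0.00 Y5.00 E1.0698
G1 X-3.54 Y3.54 E1.2481
G1 X-5.00 Y0.00 E1.4264

At z = 8.68 mm: the r=5 cylinder gives a regular 8-gon of circumradius 5 (constant along its height). The outline is a single polygon with 8 vertices. Extrusion per mm of travel: 0.4 × 0.28 / (π × 0.875²) = 0.046564. Accumulating E over each segment gives final E = 1.4264.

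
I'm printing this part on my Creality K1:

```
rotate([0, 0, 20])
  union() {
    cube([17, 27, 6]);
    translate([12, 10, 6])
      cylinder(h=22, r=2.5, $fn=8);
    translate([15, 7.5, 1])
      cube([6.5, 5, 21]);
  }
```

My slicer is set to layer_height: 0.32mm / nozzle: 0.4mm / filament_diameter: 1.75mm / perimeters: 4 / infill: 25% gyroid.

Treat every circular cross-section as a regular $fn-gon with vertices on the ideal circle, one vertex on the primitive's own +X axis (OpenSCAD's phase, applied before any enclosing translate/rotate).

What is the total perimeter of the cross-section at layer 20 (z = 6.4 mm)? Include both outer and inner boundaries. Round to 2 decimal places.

At z = 6.4 mm: the cube is not intersected at this z (z outside [0, 6]); the r=2.5 cylinder at (12, 10) contributes a regular 8-gon of circumradius 2.5 (perimeter = 2·8·2.500·sin(180°/8) = 15.31 mm); the cube at (15, 7.5) is present — its section is the full 6.5×5 rectangle (perimeter 23.00 mm); Combining (union): the 2 present regions are separate (no shared area or edge), so areas and boundary lengths simply add and each stays a separate island — boundary = 38.31 mm; (rotated 20° about Z; rotation is an isometry so areas/perimeters/island counts are preserved). Overall, the cross-section has 2 separate islands. Total boundary length (outer) = 38.31 mm.

38.31 mm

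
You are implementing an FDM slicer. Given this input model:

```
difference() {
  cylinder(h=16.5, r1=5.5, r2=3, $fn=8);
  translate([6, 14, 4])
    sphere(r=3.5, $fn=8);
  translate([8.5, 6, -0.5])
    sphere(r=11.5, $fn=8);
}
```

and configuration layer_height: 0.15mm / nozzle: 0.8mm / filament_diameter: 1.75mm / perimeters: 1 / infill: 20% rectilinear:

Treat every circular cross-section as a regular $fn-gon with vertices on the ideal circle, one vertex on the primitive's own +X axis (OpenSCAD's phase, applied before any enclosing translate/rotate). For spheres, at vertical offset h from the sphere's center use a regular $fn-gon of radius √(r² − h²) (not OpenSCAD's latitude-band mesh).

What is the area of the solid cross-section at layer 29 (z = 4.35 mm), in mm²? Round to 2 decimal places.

41.08 mm²

At z = 4.35 mm: the cone: at t=0.264 of its height the radius interpolates to r₁+(r₂−r₁)t = 4.841, giving a regular 8-gon of that circumradius (area = (8/2)·4.841²·sin(360°/8) = 66.28 mm²); the r=3.5 sphere at (6, 14) contributes a regular 8-gon of circumradius √(3.5²−0.35²) = 3.482 (area = (8/2)·3.482²·sin(360°/8) = 34.30 mm²); the sphere at (8.5, 6): section is a regular 8-gon, circumradius = √(r²−h²) = √(11.5²−4.85²) = 10.427 (area = (8/2)·10.427²·sin(360°/8) = 307.53 mm²); Subtracting the remaining from the first: starting from the cone (66.28 mm²), the r=3.5 sphere at (6, 14) misses the remaining region (no effect); the r=11.5 sphere at (8.5, 6) partially overlaps it — only the 25.20 mm² overlap (of its 307.53 mm²) is removed, clipping the outline — area = 41.08 mm². Overall, the cross-section is a single solid region. Net area = 41.08 mm².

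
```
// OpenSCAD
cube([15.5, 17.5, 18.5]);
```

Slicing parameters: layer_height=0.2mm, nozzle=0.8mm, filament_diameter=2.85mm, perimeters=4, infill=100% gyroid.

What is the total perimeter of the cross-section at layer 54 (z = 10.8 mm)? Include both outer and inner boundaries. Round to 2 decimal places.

At z = 10.8 mm: the cube is present — its section is the full 15.5×17.5 rectangle (perimeter 66.00 mm). Overall, the cross-section is a single solid region. Total boundary length (outer) = 66.00 mm.

66.00 mm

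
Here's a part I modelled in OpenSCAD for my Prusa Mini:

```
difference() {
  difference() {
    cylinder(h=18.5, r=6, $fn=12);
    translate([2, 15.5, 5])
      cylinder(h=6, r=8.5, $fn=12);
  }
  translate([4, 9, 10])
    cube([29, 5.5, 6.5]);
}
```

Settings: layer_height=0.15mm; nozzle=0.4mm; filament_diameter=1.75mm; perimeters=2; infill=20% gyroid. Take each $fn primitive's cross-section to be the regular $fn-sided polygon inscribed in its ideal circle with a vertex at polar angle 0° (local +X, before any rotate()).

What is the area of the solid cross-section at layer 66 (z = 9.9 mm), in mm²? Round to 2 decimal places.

108.00 mm²

At z = 9.9 mm: the r=6 cylinder gives a regular 12-gon of circumradius 6 (constant along its height) (area = (12/2)·6.000²·sin(360°/12) = 108.00 mm²); the r=8.5 cylinder at (2, 15.5) contributes a regular 12-gon of circumradius 8.5 (area = (12/2)·8.500²·sin(360°/12) = 216.75 mm²); After the difference (first − rest): starting from the r=6 cylinder (108.00 mm²), the r=8.5 cylinder at (2, 15.5) misses the remaining region (no effect) — area = 108.00 mm²; the cube at (4, 9) is not intersected at this z (z outside [10, 16.5]); Subtracting the remaining from the first: none of the subtracted shapes is present at this height, so that combined region is unchanged — area = 108.00 mm². Overall, the cross-section is a single solid region. Net area = 108.00 mm².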